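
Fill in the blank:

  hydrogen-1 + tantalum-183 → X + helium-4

Conserve mass number: 1 + 183 = A + 4, so A = 180.
Conserve atomic number: 1 + 73 = Z + 2, so Z = 72.
Z = 72 is hafnium, so the species is hafnium-180.

Hf-180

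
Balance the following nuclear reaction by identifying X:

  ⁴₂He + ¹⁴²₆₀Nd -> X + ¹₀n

Conserve mass number: 4 + 142 = A + 1, so A = 145.
Conserve atomic number: 2 + 60 = Z + 0, so Z = 62.
Z = 62 is samarium, so the species is ¹⁴⁵₆₂Sm.

Sm-145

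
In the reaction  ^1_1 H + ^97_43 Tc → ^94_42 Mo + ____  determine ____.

alpha particle

Conserve mass number: 1 + 97 = 94 + A, so A = 4.
Conserve atomic number: 1 + 43 = 42 + Z, so Z = 2.
A = 4 and Z = 2 is ^4_2 He — an alpha particle.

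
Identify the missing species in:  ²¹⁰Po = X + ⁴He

Pb-206

Conserve mass number: 210 = A + 4, so A = 206.
Conserve atomic number: 84 = Z + 2, so Z = 82.
Z = 82 is lead, so the species is ²⁰⁶Pb.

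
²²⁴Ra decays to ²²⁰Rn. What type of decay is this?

alpha decay

ΔA = 220 − 224 = -4; ΔZ = 86 − 88 = -2.
A drops by 4 and Z drops by 2 — the signature of alpha emission.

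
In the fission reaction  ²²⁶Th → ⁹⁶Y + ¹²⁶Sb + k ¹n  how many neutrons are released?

4

Conserve mass number: 226 = 96 + 126 + k, so k = 226 − 222 = 4.
Check atomic number: 90 = 39 + 51 + 0 = 90. ✓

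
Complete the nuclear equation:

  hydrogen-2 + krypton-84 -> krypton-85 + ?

Conserve mass number: 2 + 84 = 85 + A, so A = 1.
Conserve atomic number: 1 + 36 = 36 + Z, so Z = 1.
A = 1 and Z = 1 is hydrogen-1 — a proton.

proton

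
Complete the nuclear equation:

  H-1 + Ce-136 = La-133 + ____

Conserve mass number: 1 + 136 = 133 + A, so A = 4.
Conserve atomic number: 1 + 58 = 57 + Z, so Z = 2.
A = 4 and Z = 2 is He-4 — an alpha particle.

alpha particle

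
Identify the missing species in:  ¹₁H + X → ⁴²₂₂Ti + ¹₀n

Conserve mass number: 1 + A = 42 + 1, so A = 42.
Conserve atomic number: 1 + Z = 22 + 0, so Z = 21.
Z = 21 is scandium, so the species is ⁴²₂₁Sc.

Sc-42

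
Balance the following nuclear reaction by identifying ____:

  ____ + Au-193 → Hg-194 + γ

Conserve mass number: A + 193 = 194 + 0, so A = 1.
Conserve atomic number: Z + 79 = 80 + 0, so Z = 1.
A = 1 and Z = 1 is H-1 — a proton.

proton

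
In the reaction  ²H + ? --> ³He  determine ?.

Conserve mass number: 2 + A = 3, so A = 1.
Conserve atomic number: 1 + Z = 2, so Z = 1.
A = 1 and Z = 1 is ¹H — a proton.

proton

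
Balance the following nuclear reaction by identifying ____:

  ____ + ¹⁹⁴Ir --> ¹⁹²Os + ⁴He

deuteron

Conserve mass number: A + 194 = 192 + 4, so A = 2.
Conserve atomic number: Z + 77 = 76 + 2, so Z = 1.
A = 2 and Z = 1 is ²H — a deuteron.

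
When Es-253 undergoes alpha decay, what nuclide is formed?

Bk-249

Alpha decay: mass number changes by -4, atomic number by -2.
A: 253 − 4 = 249; Z: 99 − 2 = 97.
Z = 97 is berkelium, so the daughter is Bk-249.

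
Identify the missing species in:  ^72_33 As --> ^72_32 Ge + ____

Conserve mass number: 72 = 72 + A, so A = 0.
Conserve atomic number: 33 = 32 + Z, so Z = 1.
A = 0 and Z = 1 is ^0_1 e — a positron.

positron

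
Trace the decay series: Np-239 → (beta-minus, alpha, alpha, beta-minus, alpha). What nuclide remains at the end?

Ac-227

Start: (A, Z) = (239, 93).
After β⁻: (239, 94).
After α: (235, 92).
After α: (231, 90).
After β⁻: (231, 91).
After α: (227, 89).
Z = 89 is actinium.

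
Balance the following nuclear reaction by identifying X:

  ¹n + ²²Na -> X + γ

Conserve mass number: 1 + 22 = A + 0, so A = 23.
Conserve atomic number: 0 + 11 = Z + 0, so Z = 11.
Z = 11 is sodium, so the species is ²³Na.

Na-23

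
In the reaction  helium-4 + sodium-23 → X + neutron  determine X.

Al-26

Conserve mass number: 4 + 23 = A + 1, so A = 26.
Conserve atomic number: 2 + 11 = Z + 0, so Z = 13.
Z = 13 is aluminium, so the species is aluminium-26.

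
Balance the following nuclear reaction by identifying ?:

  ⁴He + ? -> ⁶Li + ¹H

Conserve mass number: 4 + A = 6 + 1, so A = 3.
Conserve atomic number: 2 + Z = 3 + 1, so Z = 2.
Z = 2 is helium, so the species is ³He.

He-3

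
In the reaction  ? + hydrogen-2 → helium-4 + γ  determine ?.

deuteron

Conserve mass number: A + 2 = 4 + 0, so A = 2.
Conserve atomic number: Z + 1 = 2 + 0, so Z = 1.
A = 2 and Z = 1 is hydrogen-2 — a deuteron.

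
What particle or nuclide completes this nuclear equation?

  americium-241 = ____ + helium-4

Conserve mass number: 241 = A + 4, so A = 237.
Conserve atomic number: 95 = Z + 2, so Z = 93.
Z = 93 is neptunium, so the species is neptunium-237.

Np-237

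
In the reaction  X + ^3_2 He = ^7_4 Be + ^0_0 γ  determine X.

alpha particle

Conserve mass number: A + 3 = 7 + 0, so A = 4.
Conserve atomic number: Z + 2 = 4 + 0, so Z = 2.
A = 4 and Z = 2 is ^4_2 He — an alpha particle.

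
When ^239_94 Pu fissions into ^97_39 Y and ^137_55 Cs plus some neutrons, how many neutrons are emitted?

5

Conserve mass number: 239 = 97 + 137 + k, so k = 239 − 234 = 5.
Check atomic number: 94 = 39 + 55 + 0 = 94. ✓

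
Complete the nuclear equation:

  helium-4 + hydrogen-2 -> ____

Li-6

Conserve mass number: 4 + 2 = A, so A = 6.
Conserve atomic number: 2 + 1 = Z, so Z = 3.
Z = 3 is lithium, so the species is lithium-6.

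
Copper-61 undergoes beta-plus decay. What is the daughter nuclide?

Ni-61

Beta-plus decay: mass number changes by +0, atomic number by -1.
A: 61 = 61; Z: 29 − 1 = 28.
Z = 28 is nickel, so the daughter is nickel-61.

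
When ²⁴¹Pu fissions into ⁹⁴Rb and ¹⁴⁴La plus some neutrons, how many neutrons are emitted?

3

Conserve mass number: 241 = 94 + 144 + k, so k = 241 − 238 = 3.
Check atomic number: 94 = 37 + 57 + 0 = 94. ✓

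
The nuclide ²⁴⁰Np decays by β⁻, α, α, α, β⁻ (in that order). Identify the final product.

Start: (A, Z) = (240, 93).
After β⁻: (240, 94).
After α: (236, 92).
After α: (232, 90).
After α: (228, 88).
After β⁻: (228, 89).
Z = 89 is actinium.

Ac-228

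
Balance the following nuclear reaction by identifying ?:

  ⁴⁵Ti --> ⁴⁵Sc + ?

positron

Conserve mass number: 45 = 45 + A, so A = 0.
Conserve atomic number: 22 = 21 + Z, so Z = 1.
A = 0 and Z = 1 is e⁺ — a positron.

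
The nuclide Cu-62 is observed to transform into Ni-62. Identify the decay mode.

beta-plus decay or electron capture

ΔA = 62 − 62 = 0; ΔZ = 28 − 29 = -1.
A is unchanged and Z drops by 1 — a proton has become a neutron (β⁺ emission or electron capture).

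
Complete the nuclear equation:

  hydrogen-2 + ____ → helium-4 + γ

Conserve mass number: 2 + A = 4 + 0, so A = 2.
Conserve atomic number: 1 + Z = 2 + 0, so Z = 1.
A = 2 and Z = 1 is hydrogen-2 — a deuteron.

deuteron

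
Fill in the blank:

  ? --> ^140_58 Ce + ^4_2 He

Nd-144

Conserve mass number: A = 140 + 4, so A = 144.
Conserve atomic number: Z = 58 + 2, so Z = 60.
Z = 60 is neodymium, so the species is ^144_60 Nd.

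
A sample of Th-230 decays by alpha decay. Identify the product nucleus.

Ra-226

Alpha decay: mass number changes by -4, atomic number by -2.
A: 230 − 4 = 226; Z: 90 − 2 = 88.
Z = 88 is radium, so the daughter is Ra-226.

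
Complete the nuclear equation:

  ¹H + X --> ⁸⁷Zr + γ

Y-86

Conserve mass number: 1 + A = 87 + 0, so A = 86.
Conserve atomic number: 1 + Z = 40 + 0, so Z = 39.
Z = 39 is yttrium, so the species is ⁸⁶Y.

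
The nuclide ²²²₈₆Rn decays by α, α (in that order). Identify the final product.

Pb-214

Start: (A, Z) = (222, 86).
After α: (218, 84).
After α: (214, 82).
Z = 82 is lead.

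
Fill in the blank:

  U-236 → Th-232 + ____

Conserve mass number: 236 = 232 + A, so A = 4.
Conserve atomic number: 92 = 90 + Z, so Z = 2.
A = 4 and Z = 2 is He-4 — an alpha particle.

alpha particle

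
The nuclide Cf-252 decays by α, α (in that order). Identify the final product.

Pu-244

Start: (A, Z) = (252, 98).
After α: (248, 96).
After α: (244, 94).
Z = 94 is plutonium.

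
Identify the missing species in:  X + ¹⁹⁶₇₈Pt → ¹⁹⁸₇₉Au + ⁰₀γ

Conserve mass number: A + 196 = 198 + 0, so A = 2.
Conserve atomic number: Z + 78 = 79 + 0, so Z = 1.
A = 2 and Z = 1 is ²₁H — a deuteron.

deuteron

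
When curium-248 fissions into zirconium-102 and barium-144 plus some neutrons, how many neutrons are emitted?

Conserve mass number: 248 = 102 + 144 + k, so k = 248 − 246 = 2.
Check atomic number: 96 = 40 + 56 + 0 = 96. ✓

2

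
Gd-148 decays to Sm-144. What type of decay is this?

ΔA = 144 − 148 = -4; ΔZ = 62 − 64 = -2.
A drops by 4 and Z drops by 2 — the signature of alpha emission.

alpha decay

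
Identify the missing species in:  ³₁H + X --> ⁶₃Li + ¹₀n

alpha particle

Conserve mass number: 3 + A = 6 + 1, so A = 4.
Conserve atomic number: 1 + Z = 3 + 0, so Z = 2.
A = 4 and Z = 2 is ⁴₂He — an alpha particle.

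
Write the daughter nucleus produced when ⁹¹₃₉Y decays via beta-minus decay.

Zr-91

Beta-minus decay: mass number changes by +0, atomic number by +1.
A: 91 = 91; Z: 39 + 1 = 40.
Z = 40 is zirconium, so the daughter is ⁹¹₄₀Zr.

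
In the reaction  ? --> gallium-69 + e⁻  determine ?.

Conserve mass number: A = 69 + 0, so A = 69.
Conserve atomic number: Z = 31 − 1, so Z = 30.
Z = 30 is zinc, so the species is zinc-69.

Zn-69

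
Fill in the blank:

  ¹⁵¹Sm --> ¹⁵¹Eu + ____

beta-minus particle

Conserve mass number: 151 = 151 + A, so A = 0.
Conserve atomic number: 62 = 63 + Z, so Z = -1.
A = 0 and Z = -1 is e⁻ — a beta-minus particle.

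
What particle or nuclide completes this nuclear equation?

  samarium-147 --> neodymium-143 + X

Conserve mass number: 147 = 143 + A, so A = 4.
Conserve atomic number: 62 = 60 + Z, so Z = 2.
A = 4 and Z = 2 is helium-4 — an alpha particle.

alpha particle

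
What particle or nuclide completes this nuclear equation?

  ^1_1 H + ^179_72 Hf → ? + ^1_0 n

Conserve mass number: 1 + 179 = A + 1, so A = 179.
Conserve atomic number: 1 + 72 = Z + 0, so Z = 73.
Z = 73 is tantalum, so the species is ^179_73 Ta.

Ta-179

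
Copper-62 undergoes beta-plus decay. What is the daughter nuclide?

Beta-plus decay: mass number changes by +0, atomic number by -1.
A: 62 = 62; Z: 29 − 1 = 28.
Z = 28 is nickel, so the daughter is nickel-62.

Ni-62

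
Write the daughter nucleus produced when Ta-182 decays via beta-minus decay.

W-182

Beta-minus decay: mass number changes by +0, atomic number by +1.
A: 182 = 182; Z: 73 + 1 = 74.
Z = 74 is tungsten, so the daughter is W-182.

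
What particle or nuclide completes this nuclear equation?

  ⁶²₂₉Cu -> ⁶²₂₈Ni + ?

positron

Conserve mass number: 62 = 62 + A, so A = 0.
Conserve atomic number: 29 = 28 + Z, so Z = 1.
A = 0 and Z = 1 is ⁰₁e — a positron.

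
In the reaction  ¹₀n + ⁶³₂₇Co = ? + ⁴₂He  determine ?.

Mn-60

Conserve mass number: 1 + 63 = A + 4, so A = 60.
Conserve atomic number: 0 + 27 = Z + 2, so Z = 25.
Z = 25 is manganese, so the species is ⁶⁰₂₅Mn.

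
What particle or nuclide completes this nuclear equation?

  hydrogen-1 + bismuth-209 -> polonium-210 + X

gamma ray

Conserve mass number: 1 + 209 = 210 + A, so A = 0.
Conserve atomic number: 1 + 83 = 84 + Z, so Z = 0.
A = 0 and Z = 0 is γ — a gamma ray.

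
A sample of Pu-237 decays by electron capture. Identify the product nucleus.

Electron capture: mass number changes by +0, atomic number by -1.
A: 237 = 237; Z: 94 − 1 = 93.
Z = 93 is neptunium, so the daughter is Np-237.

Np-237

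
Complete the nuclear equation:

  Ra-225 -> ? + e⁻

Ac-225

Conserve mass number: 225 = A + 0, so A = 225.
Conserve atomic number: 88 = Z − 1, so Z = 89.
Z = 89 is actinium, so the species is Ac-225.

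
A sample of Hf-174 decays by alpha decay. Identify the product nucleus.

Alpha decay: mass number changes by -4, atomic number by -2.
A: 174 − 4 = 170; Z: 72 − 2 = 70.
Z = 70 is ytterbium, so the daughter is Yb-170.

Yb-170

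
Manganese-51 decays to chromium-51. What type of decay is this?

ΔA = 51 − 51 = 0; ΔZ = 24 − 25 = -1.
A is unchanged and Z drops by 1 — a proton has become a neutron (β⁺ emission or electron capture).

beta-plus decay or electron capture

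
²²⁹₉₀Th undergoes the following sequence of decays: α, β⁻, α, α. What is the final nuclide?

Start: (A, Z) = (229, 90).
After α: (225, 88).
After β⁻: (225, 89).
After α: (221, 87).
After α: (217, 85).
Z = 85 is astatine.

At-217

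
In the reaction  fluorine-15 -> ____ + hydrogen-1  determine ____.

O-14

Conserve mass number: 15 = A + 1, so A = 14.
Conserve atomic number: 9 = Z + 1, so Z = 8.
Z = 8 is oxygen, so the species is oxygen-14.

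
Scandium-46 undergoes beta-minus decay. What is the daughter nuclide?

Beta-minus decay: mass number changes by +0, atomic number by +1.
A: 46 = 46; Z: 21 + 1 = 22.
Z = 22 is titanium, so the daughter is titanium-46.

Ti-46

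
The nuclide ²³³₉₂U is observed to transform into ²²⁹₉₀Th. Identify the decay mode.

alpha decay

ΔA = 229 − 233 = -4; ΔZ = 90 − 92 = -2.
A drops by 4 and Z drops by 2 — the signature of alpha emission.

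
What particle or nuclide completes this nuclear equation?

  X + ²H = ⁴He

deuteron

Conserve mass number: A + 2 = 4, so A = 2.
Conserve atomic number: Z + 1 = 2, so Z = 1.
A = 2 and Z = 1 is ²H — a deuteron.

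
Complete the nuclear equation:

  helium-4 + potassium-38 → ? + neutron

Conserve mass number: 4 + 38 = A + 1, so A = 41.
Conserve atomic number: 2 + 19 = Z + 0, so Z = 21.
Z = 21 is scandium, so the species is scandium-41.

Sc-41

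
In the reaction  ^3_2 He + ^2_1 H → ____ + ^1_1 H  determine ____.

Conserve mass number: 3 + 2 = A + 1, so A = 4.
Conserve atomic number: 2 + 1 = Z + 1, so Z = 2.
A = 4 and Z = 2 is ^4_2 He — an alpha particle.

He-4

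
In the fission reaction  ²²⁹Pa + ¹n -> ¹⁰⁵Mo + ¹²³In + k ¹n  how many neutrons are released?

2

Conserve mass number: 230 = 105 + 123 + k, so k = 230 − 228 = 2.
Check atomic number: 91 = 42 + 49 + 0 = 91. ✓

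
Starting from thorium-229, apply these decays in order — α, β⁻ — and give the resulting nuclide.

Ac-225

Start: (A, Z) = (229, 90).
After α: (225, 88).
After β⁻: (225, 89).
Z = 89 is actinium.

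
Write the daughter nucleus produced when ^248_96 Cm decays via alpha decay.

Pu-244

Alpha decay: mass number changes by -4, atomic number by -2.
A: 248 − 4 = 244; Z: 96 − 2 = 94.
Z = 94 is plutonium, so the daughter is ^244_94 Pu.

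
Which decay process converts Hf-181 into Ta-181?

ΔA = 181 − 181 = 0; ΔZ = 73 − 72 = +1.
A is unchanged and Z rises by 1 — a neutron has become a proton (β⁻ decay).

beta-minus decay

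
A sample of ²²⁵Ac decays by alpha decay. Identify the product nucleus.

Fr-221

Alpha decay: mass number changes by -4, atomic number by -2.
A: 225 − 4 = 221; Z: 89 − 2 = 87.
Z = 87 is francium, so the daughter is ²²¹Fr.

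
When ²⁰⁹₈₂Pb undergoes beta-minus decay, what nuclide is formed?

Bi-209

Beta-minus decay: mass number changes by +0, atomic number by +1.
A: 209 = 209; Z: 82 + 1 = 83.
Z = 83 is bismuth, so the daughter is ²⁰⁹₈₃Bi.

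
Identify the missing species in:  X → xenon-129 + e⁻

Conserve mass number: A = 129 + 0, so A = 129.
Conserve atomic number: Z = 54 − 1, so Z = 53.
Z = 53 is iodine, so the species is iodine-129.

I-129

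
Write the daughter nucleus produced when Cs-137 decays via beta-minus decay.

Ba-137

Beta-minus decay: mass number changes by +0, atomic number by +1.
A: 137 = 137; Z: 55 + 1 = 56.
Z = 56 is barium, so the daughter is Ba-137.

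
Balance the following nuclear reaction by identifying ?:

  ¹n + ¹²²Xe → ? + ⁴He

Te-119

Conserve mass number: 1 + 122 = A + 4, so A = 119.
Conserve atomic number: 0 + 54 = Z + 2, so Z = 52.
Z = 52 is tellurium, so the species is ¹¹⁹Te.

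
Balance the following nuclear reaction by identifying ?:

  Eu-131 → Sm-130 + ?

proton

Conserve mass number: 131 = 130 + A, so A = 1.
Conserve atomic number: 63 = 62 + Z, so Z = 1.
A = 1 and Z = 1 is H-1 — a proton.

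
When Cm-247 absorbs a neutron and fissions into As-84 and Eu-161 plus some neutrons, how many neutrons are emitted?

Conserve mass number: 248 = 84 + 161 + k, so k = 248 − 245 = 3.
Check atomic number: 96 = 33 + 63 + 0 = 96. ✓

3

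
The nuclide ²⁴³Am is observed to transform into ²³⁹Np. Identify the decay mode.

alpha decay

ΔA = 239 − 243 = -4; ΔZ = 93 − 95 = -2.
A drops by 4 and Z drops by 2 — the signature of alpha emission.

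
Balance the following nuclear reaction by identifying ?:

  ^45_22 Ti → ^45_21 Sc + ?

positron

Conserve mass number: 45 = 45 + A, so A = 0.
Conserve atomic number: 22 = 21 + Z, so Z = 1.
A = 0 and Z = 1 is ^0_1 e — a positron.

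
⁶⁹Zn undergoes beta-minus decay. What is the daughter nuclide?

Beta-minus decay: mass number changes by +0, atomic number by +1.
A: 69 = 69; Z: 30 + 1 = 31.
Z = 31 is gallium, so the daughter is ⁶⁹Ga.

Ga-69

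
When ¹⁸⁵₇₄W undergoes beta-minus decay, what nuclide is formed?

Beta-minus decay: mass number changes by +0, atomic number by +1.
A: 185 = 185; Z: 74 + 1 = 75.
Z = 75 is rhenium, so the daughter is ¹⁸⁵₇₅Re.

Re-185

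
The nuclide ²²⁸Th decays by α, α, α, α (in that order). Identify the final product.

Pb-212

Start: (A, Z) = (228, 90).
After α: (224, 88).
After α: (220, 86).
After α: (216, 84).
After α: (212, 82).
Z = 82 is lead.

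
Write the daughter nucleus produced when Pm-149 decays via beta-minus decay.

Sm-149

Beta-minus decay: mass number changes by +0, atomic number by +1.
A: 149 = 149; Z: 61 + 1 = 62.
Z = 62 is samarium, so the daughter is Sm-149.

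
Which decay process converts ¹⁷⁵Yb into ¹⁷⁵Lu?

ΔA = 175 − 175 = 0; ΔZ = 71 − 70 = +1.
A is unchanged and Z rises by 1 — a neutron has become a proton (β⁻ decay).

beta-minus decay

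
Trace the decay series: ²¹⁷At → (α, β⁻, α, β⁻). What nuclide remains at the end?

Bi-209

Start: (A, Z) = (217, 85).
After α: (213, 83).
After β⁻: (213, 84).
After α: (209, 82).
After β⁻: (209, 83).
Z = 83 is bismuth.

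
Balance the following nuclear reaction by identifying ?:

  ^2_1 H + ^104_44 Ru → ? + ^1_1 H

Ru-105

Conserve mass number: 2 + 104 = A + 1, so A = 105.
Conserve atomic number: 1 + 44 = Z + 1, so Z = 44.
Z = 44 is ruthenium, so the species is ^105_44 Ru.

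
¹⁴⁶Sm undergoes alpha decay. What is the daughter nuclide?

Alpha decay: mass number changes by -4, atomic number by -2.
A: 146 − 4 = 142; Z: 62 − 2 = 60.
Z = 60 is neodymium, so the daughter is ¹⁴²Nd.

Nd-142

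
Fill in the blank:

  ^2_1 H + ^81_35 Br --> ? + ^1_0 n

Kr-82

Conserve mass number: 2 + 81 = A + 1, so A = 82.
Conserve atomic number: 1 + 35 = Z + 0, so Z = 36.
Z = 36 is krypton, so the species is ^82_36 Kr.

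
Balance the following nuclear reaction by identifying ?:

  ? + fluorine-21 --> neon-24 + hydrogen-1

alpha particle

Conserve mass number: A + 21 = 24 + 1, so A = 4.
Conserve atomic number: Z + 9 = 10 + 1, so Z = 2.
A = 4 and Z = 2 is helium-4 — an alpha particle.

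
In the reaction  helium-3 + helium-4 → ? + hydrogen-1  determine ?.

Li-6

Conserve mass number: 3 + 4 = A + 1, so A = 6.
Conserve atomic number: 2 + 2 = Z + 1, so Z = 3.
Z = 3 is lithium, so the species is lithium-6.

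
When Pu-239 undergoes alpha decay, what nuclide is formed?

U-235

Alpha decay: mass number changes by -4, atomic number by -2.
A: 239 − 4 = 235; Z: 94 − 2 = 92.
Z = 92 is uranium, so the daughter is U-235.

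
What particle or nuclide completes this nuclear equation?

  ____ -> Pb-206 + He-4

Conserve mass number: A = 206 + 4, so A = 210.
Conserve atomic number: Z = 82 + 2, so Z = 84.
Z = 84 is polonium, so the species is Po-210.

Po-210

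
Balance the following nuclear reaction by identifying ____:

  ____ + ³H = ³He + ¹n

Conserve mass number: A + 3 = 3 + 1, so A = 1.
Conserve atomic number: Z + 1 = 2 + 0, so Z = 1.
A = 1 and Z = 1 is ¹H — a proton.

proton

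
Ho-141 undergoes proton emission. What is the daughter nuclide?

Dy-140

Proton emission: mass number changes by -1, atomic number by -1.
A: 141 − 1 = 140; Z: 67 − 1 = 66.
Z = 66 is dysprosium, so the daughter is Dy-140.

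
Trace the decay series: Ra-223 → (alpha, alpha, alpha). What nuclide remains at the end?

Pb-211

Start: (A, Z) = (223, 88).
After α: (219, 86).
After α: (215, 84).
After α: (211, 82).
Z = 82 is lead.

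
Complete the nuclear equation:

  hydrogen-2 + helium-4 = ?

Li-6

Conserve mass number: 2 + 4 = A, so A = 6.
Conserve atomic number: 1 + 2 = Z, so Z = 3.
Z = 3 is lithium, so the species is lithium-6.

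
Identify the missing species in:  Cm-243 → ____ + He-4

Pu-239

Conserve mass number: 243 = A + 4, so A = 239.
Conserve atomic number: 96 = Z + 2, so Z = 94.
Z = 94 is plutonium, so the species is Pu-239.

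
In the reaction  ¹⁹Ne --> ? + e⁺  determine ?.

Conserve mass number: 19 = A + 0, so A = 19.
Conserve atomic number: 10 = Z + 1, so Z = 9.
Z = 9 is fluorine, so the species is ¹⁹F.

F-19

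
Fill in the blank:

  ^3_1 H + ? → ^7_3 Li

Conserve mass number: 3 + A = 7, so A = 4.
Conserve atomic number: 1 + Z = 3, so Z = 2.
A = 4 and Z = 2 is ^4_2 He — an alpha particle.

alpha particle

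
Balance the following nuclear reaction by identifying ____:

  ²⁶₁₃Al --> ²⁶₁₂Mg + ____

positron

Conserve mass number: 26 = 26 + A, so A = 0.
Conserve atomic number: 13 = 12 + Z, so Z = 1.
A = 0 and Z = 1 is ⁰₁e — a positron.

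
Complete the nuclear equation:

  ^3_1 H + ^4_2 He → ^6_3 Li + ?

Conserve mass number: 3 + 4 = 6 + A, so A = 1.
Conserve atomic number: 1 + 2 = 3 + Z, so Z = 0.
A = 1 and Z = 0 is ^1_0 n — a neutron.

neutron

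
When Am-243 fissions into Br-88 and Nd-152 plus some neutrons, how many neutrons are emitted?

Conserve mass number: 243 = 88 + 152 + k, so k = 243 − 240 = 3.
Check atomic number: 95 = 35 + 60 + 0 = 95. ✓

3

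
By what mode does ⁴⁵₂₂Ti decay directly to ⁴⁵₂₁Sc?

beta-plus decay or electron capture

ΔA = 45 − 45 = 0; ΔZ = 21 − 22 = -1.
A is unchanged and Z drops by 1 — a proton has become a neutron (β⁺ emission or electron capture).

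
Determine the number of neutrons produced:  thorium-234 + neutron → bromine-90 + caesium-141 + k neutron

4

Conserve mass number: 235 = 90 + 141 + k, so k = 235 − 231 = 4.
Check atomic number: 90 = 35 + 55 + 0 = 90. ✓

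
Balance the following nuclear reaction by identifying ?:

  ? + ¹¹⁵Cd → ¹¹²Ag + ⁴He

Conserve mass number: A + 115 = 112 + 4, so A = 1.
Conserve atomic number: Z + 48 = 47 + 2, so Z = 1.
A = 1 and Z = 1 is ¹H — a proton.

proton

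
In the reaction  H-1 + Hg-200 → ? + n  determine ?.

Tl-200

Conserve mass number: 1 + 200 = A + 1, so A = 200.
Conserve atomic number: 1 + 80 = Z + 0, so Z = 81.
Z = 81 is thallium, so the species is Tl-200.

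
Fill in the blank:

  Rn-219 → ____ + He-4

Po-215

Conserve mass number: 219 = A + 4, so A = 215.
Conserve atomic number: 86 = Z + 2, so Z = 84.
Z = 84 is polonium, so the species is Po-215.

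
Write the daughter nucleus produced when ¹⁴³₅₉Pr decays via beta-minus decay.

Beta-minus decay: mass number changes by +0, atomic number by +1.
A: 143 = 143; Z: 59 + 1 = 60.
Z = 60 is neodymium, so the daughter is ¹⁴³₆₀Nd.

Nd-143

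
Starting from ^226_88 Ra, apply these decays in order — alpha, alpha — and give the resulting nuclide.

Start: (A, Z) = (226, 88).
After α: (222, 86).
After α: (218, 84).
Z = 84 is polonium.

Po-218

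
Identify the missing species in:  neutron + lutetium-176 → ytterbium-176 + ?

proton

Conserve mass number: 1 + 176 = 176 + A, so A = 1.
Conserve atomic number: 0 + 71 = 70 + Z, so Z = 1.
A = 1 and Z = 1 is hydrogen-1 — a proton.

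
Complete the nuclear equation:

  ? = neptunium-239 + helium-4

Am-243

Conserve mass number: A = 239 + 4, so A = 243.
Conserve atomic number: Z = 93 + 2, so Z = 95.
Z = 95 is americium, so the species is americium-243.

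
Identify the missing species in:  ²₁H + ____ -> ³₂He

Conserve mass number: 2 + A = 3, so A = 1.
Conserve atomic number: 1 + Z = 2, so Z = 1.
A = 1 and Z = 1 is ¹₁H — a proton.

proton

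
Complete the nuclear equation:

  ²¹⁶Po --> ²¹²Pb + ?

Conserve mass number: 216 = 212 + A, so A = 4.
Conserve atomic number: 84 = 82 + Z, so Z = 2.
A = 4 and Z = 2 is ⁴He — an alpha particle.

alpha particle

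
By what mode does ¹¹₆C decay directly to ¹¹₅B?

ΔA = 11 − 11 = 0; ΔZ = 5 − 6 = -1.
A is unchanged and Z drops by 1 — a proton has become a neutron (β⁺ emission or electron capture).

beta-plus decay or electron capture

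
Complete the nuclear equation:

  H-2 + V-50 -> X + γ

Cr-52

Conserve mass number: 2 + 50 = A + 0, so A = 52.
Conserve atomic number: 1 + 23 = Z + 0, so Z = 24.
Z = 24 is chromium, so the species is Cr-52.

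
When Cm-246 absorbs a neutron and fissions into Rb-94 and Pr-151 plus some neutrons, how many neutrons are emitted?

Conserve mass number: 247 = 94 + 151 + k, so k = 247 − 245 = 2.
Check atomic number: 96 = 37 + 59 + 0 = 96. ✓

2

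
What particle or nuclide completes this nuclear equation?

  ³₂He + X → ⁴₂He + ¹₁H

Conserve mass number: 3 + A = 4 + 1, so A = 2.
Conserve atomic number: 2 + Z = 2 + 1, so Z = 1.
A = 2 and Z = 1 is ²₁H — a deuteron.

deuteron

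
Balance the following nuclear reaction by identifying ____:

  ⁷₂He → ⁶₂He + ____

neutron

Conserve mass number: 7 = 6 + A, so A = 1.
Conserve atomic number: 2 = 2 + Z, so Z = 0.
A = 1 and Z = 0 is ¹₀n — a neutron.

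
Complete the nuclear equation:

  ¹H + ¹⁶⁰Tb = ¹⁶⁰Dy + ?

Conserve mass number: 1 + 160 = 160 + A, so A = 1.
Conserve atomic number: 1 + 65 = 66 + Z, so Z = 0.
A = 1 and Z = 0 is ¹n — a neutron.

neutron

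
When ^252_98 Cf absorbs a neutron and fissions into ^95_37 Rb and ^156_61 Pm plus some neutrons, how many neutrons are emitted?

2

Conserve mass number: 253 = 95 + 156 + k, so k = 253 − 251 = 2.
Check atomic number: 98 = 37 + 61 + 0 = 98. ✓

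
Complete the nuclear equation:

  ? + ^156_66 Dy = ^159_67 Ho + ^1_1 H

Conserve mass number: A + 156 = 159 + 1, so A = 4.
Conserve atomic number: Z + 66 = 67 + 1, so Z = 2.
A = 4 and Z = 2 is ^4_2 He — an alpha particle.

alpha particle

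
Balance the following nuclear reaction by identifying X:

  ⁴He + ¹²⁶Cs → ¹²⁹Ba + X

Conserve mass number: 4 + 126 = 129 + A, so A = 1.
Conserve atomic number: 2 + 55 = 56 + Z, so Z = 1.
A = 1 and Z = 1 is ¹H — a proton.

proton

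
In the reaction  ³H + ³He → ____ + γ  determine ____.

Li-6

Conserve mass number: 3 + 3 = A + 0, so A = 6.
Conserve atomic number: 1 + 2 = Z + 0, so Z = 3.
Z = 3 is lithium, so the species is ⁶Li.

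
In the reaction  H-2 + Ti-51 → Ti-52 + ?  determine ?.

Conserve mass number: 2 + 51 = 52 + A, so A = 1.
Conserve atomic number: 1 + 22 = 22 + Z, so Z = 1.
A = 1 and Z = 1 is H-1 — a proton.

proton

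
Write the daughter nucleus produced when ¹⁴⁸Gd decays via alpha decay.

Sm-144

Alpha decay: mass number changes by -4, atomic number by -2.
A: 148 − 4 = 144; Z: 64 − 2 = 62.
Z = 62 is samarium, so the daughter is ¹⁴⁴Sm.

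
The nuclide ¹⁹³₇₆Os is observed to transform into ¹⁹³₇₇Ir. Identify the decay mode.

ΔA = 193 − 193 = 0; ΔZ = 77 − 76 = +1.
A is unchanged and Z rises by 1 — a neutron has become a proton (β⁻ decay).

beta-minus decay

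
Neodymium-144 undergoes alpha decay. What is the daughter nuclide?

Alpha decay: mass number changes by -4, atomic number by -2.
A: 144 − 4 = 140; Z: 60 − 2 = 58.
Z = 58 is cerium, so the daughter is cerium-140.

Ce-140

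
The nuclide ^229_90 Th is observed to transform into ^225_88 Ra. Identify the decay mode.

ΔA = 225 − 229 = -4; ΔZ = 88 − 90 = -2.
A drops by 4 and Z drops by 2 — the signature of alpha emission.

alpha decay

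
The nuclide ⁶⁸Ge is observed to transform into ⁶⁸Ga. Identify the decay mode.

beta-plus decay or electron capture

ΔA = 68 − 68 = 0; ΔZ = 31 − 32 = -1.
A is unchanged and Z drops by 1 — a proton has become a neutron (β⁺ emission or electron capture).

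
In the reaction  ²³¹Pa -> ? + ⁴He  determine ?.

Ac-227

Conserve mass number: 231 = A + 4, so A = 227.
Conserve atomic number: 91 = Z + 2, so Z = 89.
Z = 89 is actinium, so the species is ²²⁷Ac.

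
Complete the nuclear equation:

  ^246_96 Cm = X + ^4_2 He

Conserve mass number: 246 = A + 4, so A = 242.
Conserve atomic number: 96 = Z + 2, so Z = 94.
Z = 94 is plutonium, so the species is ^242_94 Pu.

Pu-242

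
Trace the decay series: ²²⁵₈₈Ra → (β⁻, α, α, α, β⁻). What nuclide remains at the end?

Start: (A, Z) = (225, 88).
After β⁻: (225, 89).
After α: (221, 87).
After α: (217, 85).
After α: (213, 83).
After β⁻: (213, 84).
Z = 84 is polonium.

Po-213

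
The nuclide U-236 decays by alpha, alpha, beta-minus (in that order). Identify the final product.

Start: (A, Z) = (236, 92).
After α: (232, 90).
After α: (228, 88).
After β⁻: (228, 89).
Z = 89 is actinium.

Ac-228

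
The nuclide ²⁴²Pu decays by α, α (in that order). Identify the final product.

Th-234

Start: (A, Z) = (242, 94).
After α: (238, 92).
After α: (234, 90).
Z = 90 is thorium.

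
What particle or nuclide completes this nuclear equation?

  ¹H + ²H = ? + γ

Conserve mass number: 1 + 2 = A + 0, so A = 3.
Conserve atomic number: 1 + 1 = Z + 0, so Z = 2.
Z = 2 is helium, so the species is ³He.

He-3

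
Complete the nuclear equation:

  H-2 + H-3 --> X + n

Conserve mass number: 2 + 3 = A + 1, so A = 4.
Conserve atomic number: 1 + 1 = Z + 0, so Z = 2.
A = 4 and Z = 2 is He-4 — an alpha particle.

He-4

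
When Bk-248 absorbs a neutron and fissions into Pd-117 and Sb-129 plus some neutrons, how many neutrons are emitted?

3

Conserve mass number: 249 = 117 + 129 + k, so k = 249 − 246 = 3.
Check atomic number: 97 = 46 + 51 + 0 = 97. ✓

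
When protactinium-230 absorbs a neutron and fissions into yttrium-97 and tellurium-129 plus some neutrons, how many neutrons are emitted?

5

Conserve mass number: 231 = 97 + 129 + k, so k = 231 − 226 = 5.
Check atomic number: 91 = 39 + 52 + 0 = 91. ✓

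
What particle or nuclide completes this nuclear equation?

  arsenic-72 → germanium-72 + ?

Conserve mass number: 72 = 72 + A, so A = 0.
Conserve atomic number: 33 = 32 + Z, so Z = 1.
A = 0 and Z = 1 is e⁺ — a positron.

positron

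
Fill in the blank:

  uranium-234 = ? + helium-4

Conserve mass number: 234 = A + 4, so A = 230.
Conserve atomic number: 92 = Z + 2, so Z = 90.
Z = 90 is thorium, so the species is thorium-230.

Th-230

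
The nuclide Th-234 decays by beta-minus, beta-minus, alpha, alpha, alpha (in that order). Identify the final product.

Rn-222

Start: (A, Z) = (234, 90).
After β⁻: (234, 91).
After β⁻: (234, 92).
After α: (230, 90).
After α: (226, 88).
After α: (222, 86).
Z = 86 is radon.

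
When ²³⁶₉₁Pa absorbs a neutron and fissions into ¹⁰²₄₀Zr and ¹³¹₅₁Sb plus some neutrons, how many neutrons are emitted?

4

Conserve mass number: 237 = 102 + 131 + k, so k = 237 − 233 = 4.
Check atomic number: 91 = 40 + 51 + 0 = 91. ✓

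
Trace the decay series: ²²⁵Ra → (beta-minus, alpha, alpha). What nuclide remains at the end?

Start: (A, Z) = (225, 88).
After β⁻: (225, 89).
After α: (221, 87).
After α: (217, 85).
Z = 85 is astatine.

At-217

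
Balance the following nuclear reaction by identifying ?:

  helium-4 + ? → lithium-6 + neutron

Conserve mass number: 4 + A = 6 + 1, so A = 3.
Conserve atomic number: 2 + Z = 3 + 0, so Z = 1.
A = 3 and Z = 1 is hydrogen-3 — a triton.

triton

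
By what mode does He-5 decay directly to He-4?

ΔA = 4 − 5 = -1; ΔZ = 2 − 2 = +0.
A drops by 1 with Z unchanged — a neutron was emitted.

neutron emission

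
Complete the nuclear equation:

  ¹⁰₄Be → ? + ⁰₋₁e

Conserve mass number: 10 = A + 0, so A = 10.
Conserve atomic number: 4 = Z − 1, so Z = 5.
Z = 5 is boron, so the species is ¹⁰₅B.

B-10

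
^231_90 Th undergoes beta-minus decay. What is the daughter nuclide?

Beta-minus decay: mass number changes by +0, atomic number by +1.
A: 231 = 231; Z: 90 + 1 = 91.
Z = 91 is protactinium, so the daughter is ^231_91 Pa.

Pa-231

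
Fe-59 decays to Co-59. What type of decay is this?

beta-minus decay

ΔA = 59 − 59 = 0; ΔZ = 27 − 26 = +1.
A is unchanged and Z rises by 1 — a neutron has become a proton (β⁻ decay).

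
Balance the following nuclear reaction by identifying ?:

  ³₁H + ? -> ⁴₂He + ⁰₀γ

Conserve mass number: 3 + A = 4 + 0, so A = 1.
Conserve atomic number: 1 + Z = 2 + 0, so Z = 1.
A = 1 and Z = 1 is ¹₁H — a proton.

proton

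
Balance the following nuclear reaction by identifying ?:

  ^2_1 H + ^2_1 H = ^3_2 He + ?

Conserve mass number: 2 + 2 = 3 + A, so A = 1.
Conserve atomic number: 1 + 1 = 2 + Z, so Z = 0.
A = 1 and Z = 0 is ^1_0 n — a neutron.

neutron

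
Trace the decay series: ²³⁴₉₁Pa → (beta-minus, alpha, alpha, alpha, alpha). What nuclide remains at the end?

Start: (A, Z) = (234, 91).
After β⁻: (234, 92).
After α: (230, 90).
After α: (226, 88).
After α: (222, 86).
After α: (218, 84).
Z = 84 is polonium.

Po-218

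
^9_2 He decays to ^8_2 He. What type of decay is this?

neutron emission

ΔA = 8 − 9 = -1; ΔZ = 2 − 2 = +0.
A drops by 1 with Z unchanged — a neutron was emitted.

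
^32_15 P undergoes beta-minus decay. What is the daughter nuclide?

Beta-minus decay: mass number changes by +0, atomic number by +1.
A: 32 = 32; Z: 15 + 1 = 16.
Z = 16 is sulfur, so the daughter is ^32_16 S.

S-32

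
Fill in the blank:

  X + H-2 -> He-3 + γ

Conserve mass number: A + 2 = 3 + 0, so A = 1.
Conserve atomic number: Z + 1 = 2 + 0, so Z = 1.
A = 1 and Z = 1 is H-1 — a proton.

proton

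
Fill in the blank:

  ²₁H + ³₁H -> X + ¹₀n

Conserve mass number: 2 + 3 = A + 1, so A = 4.
Conserve atomic number: 1 + 1 = Z + 0, so Z = 2.
A = 4 and Z = 2 is ⁴₂He — an alpha particle.

He-4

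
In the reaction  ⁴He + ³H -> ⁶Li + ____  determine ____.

neutron

Conserve mass number: 4 + 3 = 6 + A, so A = 1.
Conserve atomic number: 2 + 1 = 3 + Z, so Z = 0.
A = 1 and Z = 0 is ¹n — a neutron.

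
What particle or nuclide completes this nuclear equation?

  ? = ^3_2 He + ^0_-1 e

Conserve mass number: A = 3 + 0, so A = 3.
Conserve atomic number: Z = 2 − 1, so Z = 1.
A = 3 and Z = 1 is ^3_1 H — a triton.

H-3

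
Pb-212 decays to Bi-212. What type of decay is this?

beta-minus decay

ΔA = 212 − 212 = 0; ΔZ = 83 − 82 = +1.
A is unchanged and Z rises by 1 — a neutron has become a proton (β⁻ decay).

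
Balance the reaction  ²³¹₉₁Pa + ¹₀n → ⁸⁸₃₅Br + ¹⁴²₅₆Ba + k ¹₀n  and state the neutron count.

2

Conserve mass number: 232 = 88 + 142 + k, so k = 232 − 230 = 2.
Check atomic number: 91 = 35 + 56 + 0 = 91. ✓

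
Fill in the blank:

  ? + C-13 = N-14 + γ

Conserve mass number: A + 13 = 14 + 0, so A = 1.
Conserve atomic number: Z + 6 = 7 + 0, so Z = 1.
A = 1 and Z = 1 is H-1 — a proton.

proton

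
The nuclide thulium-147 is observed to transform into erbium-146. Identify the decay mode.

proton emission

ΔA = 146 − 147 = -1; ΔZ = 68 − 69 = -1.
A drops by 1 and Z drops by 1 — a proton was emitted.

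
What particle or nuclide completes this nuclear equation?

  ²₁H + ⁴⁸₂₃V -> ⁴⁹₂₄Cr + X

neutron

Conserve mass number: 2 + 48 = 49 + A, so A = 1.
Conserve atomic number: 1 + 23 = 24 + Z, so Z = 0.
A = 1 and Z = 0 is ¹₀n — a neutron.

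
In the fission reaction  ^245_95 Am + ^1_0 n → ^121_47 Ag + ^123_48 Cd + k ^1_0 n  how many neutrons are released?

Conserve mass number: 246 = 121 + 123 + k, so k = 246 − 244 = 2.
Check atomic number: 95 = 47 + 48 + 0 = 95. ✓

2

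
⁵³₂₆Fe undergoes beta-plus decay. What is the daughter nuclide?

Beta-plus decay: mass number changes by +0, atomic number by -1.
A: 53 = 53; Z: 26 − 1 = 25.
Z = 25 is manganese, so the daughter is ⁵³₂₅Mn.

Mn-53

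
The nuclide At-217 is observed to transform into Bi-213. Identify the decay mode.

alpha decay

ΔA = 213 − 217 = -4; ΔZ = 83 − 85 = -2.
A drops by 4 and Z drops by 2 — the signature of alpha emission.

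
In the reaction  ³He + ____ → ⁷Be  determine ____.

Conserve mass number: 3 + A = 7, so A = 4.
Conserve atomic number: 2 + Z = 4, so Z = 2.
A = 4 and Z = 2 is ⁴He — an alpha particle.

alpha particle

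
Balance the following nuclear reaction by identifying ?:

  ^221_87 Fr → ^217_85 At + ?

alpha particle

Conserve mass number: 221 = 217 + A, so A = 4.
Conserve atomic number: 87 = 85 + Z, so Z = 2.
A = 4 and Z = 2 is ^4_2 He — an alpha particle.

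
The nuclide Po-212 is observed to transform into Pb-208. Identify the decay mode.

ΔA = 208 − 212 = -4; ΔZ = 82 − 84 = -2.
A drops by 4 and Z drops by 2 — the signature of alpha emission.

alpha decay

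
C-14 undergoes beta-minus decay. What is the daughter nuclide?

N-14

Beta-minus decay: mass number changes by +0, atomic number by +1.
A: 14 = 14; Z: 6 + 1 = 7.
Z = 7 is nitrogen, so the daughter is N-14.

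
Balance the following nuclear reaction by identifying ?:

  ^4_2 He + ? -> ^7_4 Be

Conserve mass number: 4 + A = 7, so A = 3.
Conserve atomic number: 2 + Z = 4, so Z = 2.
Z = 2 is helium, so the species is ^3_2 He.

He-3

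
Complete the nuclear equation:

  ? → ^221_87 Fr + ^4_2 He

Conserve mass number: A = 221 + 4, so A = 225.
Conserve atomic number: Z = 87 + 2, so Z = 89.
Z = 89 is actinium, so the species is ^225_89 Ac.

Ac-225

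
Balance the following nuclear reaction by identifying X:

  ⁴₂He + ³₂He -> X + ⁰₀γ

Conserve mass number: 4 + 3 = A + 0, so A = 7.
Conserve atomic number: 2 + 2 = Z + 0, so Z = 4.
Z = 4 is beryllium, so the species is ⁷₄Be.

Be-7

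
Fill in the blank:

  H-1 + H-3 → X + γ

Conserve mass number: 1 + 3 = A + 0, so A = 4.
Conserve atomic number: 1 + 1 = Z + 0, so Z = 2.
A = 4 and Z = 2 is He-4 — an alpha particle.

He-4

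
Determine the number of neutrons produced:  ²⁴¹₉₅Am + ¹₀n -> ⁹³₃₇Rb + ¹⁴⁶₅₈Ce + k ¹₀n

Conserve mass number: 242 = 93 + 146 + k, so k = 242 − 239 = 3.
Check atomic number: 95 = 37 + 58 + 0 = 95. ✓

3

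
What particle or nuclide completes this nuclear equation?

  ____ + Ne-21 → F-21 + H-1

neutron

Conserve mass number: A + 21 = 21 + 1, so A = 1.
Conserve atomic number: Z + 10 = 9 + 1, so Z = 0.
A = 1 and Z = 0 is n — a neutron.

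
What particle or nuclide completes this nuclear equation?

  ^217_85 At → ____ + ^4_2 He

Bi-213

Conserve mass number: 217 = A + 4, so A = 213.
Conserve atomic number: 85 = Z + 2, so Z = 83.
Z = 83 is bismuth, so the species is ^213_83 Bi.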